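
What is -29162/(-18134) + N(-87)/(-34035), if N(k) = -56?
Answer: 496772087/308595345 ≈ 1.6098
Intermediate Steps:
-29162/(-18134) + N(-87)/(-34035) = -29162/(-18134) - 56/(-34035) = -29162*(-1/18134) - 56*(-1/34035) = 14581/9067 + 56/34035 = 496772087/308595345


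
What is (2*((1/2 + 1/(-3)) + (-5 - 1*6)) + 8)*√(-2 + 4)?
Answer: -41*√2/3 ≈ -19.328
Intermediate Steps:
(2*((1/2 + 1/(-3)) + (-5 - 1*6)) + 8)*√(-2 + 4) = (2*((1*(½) + 1*(-⅓)) + (-5 - 6)) + 8)*√2 = (2*((½ - ⅓) - 11) + 8)*√2 = (2*(⅙ - 11) + 8)*√2 = (2*(-65/6) + 8)*√2 = (-65/3 + 8)*√2 = -41*√2/3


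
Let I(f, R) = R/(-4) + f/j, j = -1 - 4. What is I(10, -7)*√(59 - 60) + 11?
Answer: 11 - I/4 ≈ 11.0 - 0.25*I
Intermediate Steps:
j = -5
I(f, R) = -R/4 - f/5 (I(f, R) = R/(-4) + f/(-5) = R*(-¼) + f*(-⅕) = -R/4 - f/5)
I(10, -7)*√(59 - 60) + 11 = (-¼*(-7) - ⅕*10)*√(59 - 60) + 11 = (7/4 - 2)*√(-1) + 11 = -I/4 + 11 = 11 - I/4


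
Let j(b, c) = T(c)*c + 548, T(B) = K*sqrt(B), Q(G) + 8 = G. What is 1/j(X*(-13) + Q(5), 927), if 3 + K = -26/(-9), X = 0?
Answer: -548/9534239 - 309*sqrt(103)/9534239 ≈ -0.00038640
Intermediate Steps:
Q(G) = -8 + G
K = -1/9 (K = -3 - 26/(-9) = -3 - 26*(-1/9) = -3 + 26/9 = -1/9 ≈ -0.11111)
T(B) = -sqrt(B)/9
j(b, c) = 548 - c**(3/2)/9 (j(b, c) = (-sqrt(c)/9)*c + 548 = -c**(3/2)/9 + 548 = 548 - c**(3/2)/9)
1/j(X*(-13) + Q(5), 927) = 1/(548 - 309*sqrt(103))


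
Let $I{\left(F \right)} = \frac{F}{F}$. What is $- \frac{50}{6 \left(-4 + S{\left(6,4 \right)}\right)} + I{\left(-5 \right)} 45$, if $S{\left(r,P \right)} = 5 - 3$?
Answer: $\frac{295}{6} \approx 49.167$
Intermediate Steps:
$S{\left(r,P \right)} = 2$ ($S{\left(r,P \right)} = 5 - 3 = 2$)
$I{\left(F \right)} = 1$
$- \frac{50}{6 \left(-4 + S{\left(6,4 \right)}\right)} + I{\left(-5 \right)} 45 = - \frac{50}{6 \left(-4 + 2\right)} + 1 \cdot 45 = - \frac{50}{6 \left(-2\right)} + 45 = - \frac{50}{-12} + 45 = \left(-50\right) \left(- \frac{1}{12}\right) + 45 = \frac{25}{6} + 45 = \frac{295}{6}$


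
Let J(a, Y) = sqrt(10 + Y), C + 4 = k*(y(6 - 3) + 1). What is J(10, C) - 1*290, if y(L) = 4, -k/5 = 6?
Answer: -290 + 12*I ≈ -290.0 + 12.0*I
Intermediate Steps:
k = -30 (k = -5*6 = -30)
C = -154 (C = -4 - 30*(4 + 1) = -4 - 30*5 = -4 - 150 = -154)
J(10, C) - 1*290 = sqrt(10 - 154) - 1*290 = sqrt(-144) - 290 = 12*I - 290 = -290 + 12*I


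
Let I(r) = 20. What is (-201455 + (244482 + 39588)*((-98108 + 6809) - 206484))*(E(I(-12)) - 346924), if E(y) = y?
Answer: 29345101361801560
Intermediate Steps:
(-201455 + (244482 + 39588)*((-98108 + 6809) - 206484))*(E(I(-12)) - 346924) = (-201455 + (244482 + 39588)*((-98108 + 6809) - 206484))*(20 - 346924) = (-201455 + 284070*(-91299 - 206484))*(-346904) = (-201455 + 284070*(-297783))*(-346904) = (-201455 - 84591216810)*(-346904) = -84591418265*(-346904) = 29345101361801560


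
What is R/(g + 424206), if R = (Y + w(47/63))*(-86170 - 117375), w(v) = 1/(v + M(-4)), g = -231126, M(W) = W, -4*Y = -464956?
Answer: -242512998197/1979070 ≈ -1.2254e+5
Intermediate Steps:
Y = 116239 (Y = -1/4*(-464956) = 116239)
w(v) = 1/(-4 + v) (w(v) = 1/(v - 4) = 1/(-4 + v))
R = -970051992788/41 (R = (116239 + 1/(-4 + 47/63))*(-86170 - 117375) = (116239 + 1/(-4 + 47*(1/63)))*(-203545) = (116239 + 1/(-4 + 47/63))*(-203545) = (116239 + 1/(-205/63))*(-203545) = (116239 - 63/205)*(-203545) = (23828932/205)*(-203545) = -970051992788/41 ≈ -2.3660e+10)
R/(g + 424206) = -970051992788/(41*(-231126 + 424206)) = -970051992788/41/193080 = -970051992788/41*1/193080 = -242512998197/1979070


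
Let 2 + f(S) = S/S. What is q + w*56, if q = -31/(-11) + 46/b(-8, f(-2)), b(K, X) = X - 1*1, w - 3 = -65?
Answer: -38414/11 ≈ -3492.2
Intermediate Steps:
f(S) = -1 (f(S) = -2 + S/S = -2 + 1 = -1)
w = -62 (w = 3 - 65 = -62)
b(K, X) = -1 + X (b(K, X) = X - 1 = -1 + X)
q = -222/11 (q = -31/(-11) + 46/(-1 - 1) = -31*(-1/11) + 46/(-2) = 31/11 + 46*(-1/2) = 31/11 - 23 = -222/11 ≈ -20.182)
q + w*56 = -222/11 - 62*56 = -222/11 - 3472 = -38414/11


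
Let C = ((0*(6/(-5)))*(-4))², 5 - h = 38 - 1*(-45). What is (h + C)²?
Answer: 6084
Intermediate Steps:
h = -78 (h = 5 - (38 - 1*(-45)) = 5 - (38 + 45) = 5 - 1*83 = 5 - 83 = -78)
C = 0 (C = ((0*(6*(-⅕)))*(-4))² = ((0*(-6/5))*(-4))² = (0*(-4))² = 0² = 0)
(h + C)² = (-78 + 0)² = (-78)² = 6084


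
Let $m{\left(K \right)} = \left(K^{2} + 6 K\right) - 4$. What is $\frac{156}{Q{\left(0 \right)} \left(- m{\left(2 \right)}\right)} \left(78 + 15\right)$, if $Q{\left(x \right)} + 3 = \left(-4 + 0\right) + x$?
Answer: $\frac{1209}{7} \approx 172.71$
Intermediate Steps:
$Q{\left(x \right)} = -7 + x$ ($Q{\left(x \right)} = -3 + \left(\left(-4 + 0\right) + x\right) = -3 + \left(-4 + x\right) = -7 + x$)
$m{\left(K \right)} = -4 + K^{2} + 6 K$
$\frac{156}{Q{\left(0 \right)} \left(- m{\left(2 \right)}\right)} \left(78 + 15\right) = \frac{156}{\left(-7 + 0\right) \left(- (-4 + 2^{2} + 6 \cdot 2)\right)} \left(78 + 15\right) = \frac{156}{\left(-7\right) \left(- (-4 + 4 + 12)\right)} 93 = \frac{156}{\left(-7\right) \left(\left(-1\right) 12\right)} 93 = \frac{156}{\left(-7\right) \left(-12\right)} 93 = \frac{156}{84} \cdot 93 = 156 \cdot \frac{1}{84} \cdot 93 = \frac{13}{7} \cdot 93 = \frac{1209}{7}$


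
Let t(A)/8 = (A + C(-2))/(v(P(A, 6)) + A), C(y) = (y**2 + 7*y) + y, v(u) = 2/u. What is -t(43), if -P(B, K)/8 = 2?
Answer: -1984/343 ≈ -5.7843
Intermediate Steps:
P(B, K) = -16 (P(B, K) = -8*2 = -16)
C(y) = y**2 + 8*y
t(A) = 8*(-12 + A)/(-1/8 + A) (t(A) = 8*((A - 2*(8 - 2))/(2/(-16) + A)) = 8*((A - 2*6)/(2*(-1/16) + A)) = 8*((A - 12)/(-1/8 + A)) = 8*((-12 + A)/(-1/8 + A)) = 8*(-12 + A)/(-1/8 + A))
-t(43) = -64*(-12 + 43)/(-1 + 8*43) = -64*31/(-1 + 344) = -64*31/343 = -1*1984/343 = -1984/343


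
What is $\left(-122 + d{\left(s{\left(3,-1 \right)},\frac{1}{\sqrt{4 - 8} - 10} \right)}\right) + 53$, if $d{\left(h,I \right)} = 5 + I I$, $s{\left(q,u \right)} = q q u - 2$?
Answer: $- \frac{21629}{338} + \frac{5 i}{1352} \approx -63.991 + 0.0036982 i$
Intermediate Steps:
$s{\left(q,u \right)} = -2 + u q^{2}$ ($s{\left(q,u \right)} = q^{2} u - 2 = u q^{2} - 2 = -2 + u q^{2}$)
$d{\left(h,I \right)} = 5 + I^{2}$
$\left(-122 + d{\left(s{\left(3,-1 \right)},\frac{1}{\sqrt{4 - 8} - 10} \right)}\right) + 53 = \left(-122 + \left(5 + \left(\frac{1}{\sqrt{4 - 8} - 10}\right)^{2}\right)\right) + 53 = \left(-122 + \left(5 + \left(\frac{1}{\sqrt{-4} - 10}\right)^{2}\right)\right) + 53 = \left(-122 + \left(5 + \left(\frac{1}{2 i - 10}\right)^{2}\right)\right) + 53 = \left(-122 + \left(5 + \left(\frac{1}{-10 + 2 i}\right)^{2}\right)\right) + 53 = \left(-122 + \left(5 + \left(\frac{-10 - 2 i}{104}\right)^{2}\right)\right) + 53 = \left(-122 + \left(5 + \frac{\left(-10 - 2 i\right)^{2}}{10816}\right)\right) + 53 = \left(-117 + \frac{\left(-10 - 2 i\right)^{2}}{10816}\right) + 53 = -64 + \frac{\left(-10 - 2 i\right)^{2}}{10816}$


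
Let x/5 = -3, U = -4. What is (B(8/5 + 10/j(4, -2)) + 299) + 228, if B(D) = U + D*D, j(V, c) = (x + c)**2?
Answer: 1097616119/2088025 ≈ 525.67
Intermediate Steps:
x = -15 (x = 5*(-3) = -15)
j(V, c) = (-15 + c)**2
B(D) = -4 + D**2 (B(D) = -4 + D*D = -4 + D**2)
(B(8/5 + 10/j(4, -2)) + 299) + 228 = ((-4 + (8/5 + 10/((-15 - 2)**2))**2) + 299) + 228 = ((-4 + (8*(1/5) + 10/((-17)**2))**2) + 299) + 228 = ((-4 + (8/5 + 10/289)**2) + 299) + 228 = ((-4 + (2362/1445)**2) + 299) + 228 = ((-4 + 5579044/2088025) + 299) + 228 = (-2773056/2088025 + 299) + 228 = 621546419/2088025 + 228 = 1097616119/2088025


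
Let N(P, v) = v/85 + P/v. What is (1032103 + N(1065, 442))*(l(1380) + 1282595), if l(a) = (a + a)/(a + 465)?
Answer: 359843511870153943/271830 ≈ 1.3238e+12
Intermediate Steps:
l(a) = 2*a/(465 + a) (l(a) = (2*a)/(465 + a) = 2*a/(465 + a))
N(P, v) = v/85 + P/v (N(P, v) = v*(1/85) + P/v = v/85 + P/v)
(1032103 + N(1065, 442))*(l(1380) + 1282595) = (1032103 + ((1/85)*442 + 1065/442))*(2*1380/(465 + 1380) + 1282595) = (1032103 + (26/5 + 1065*(1/442)))*(2*1380/1845 + 1282595) = (1032103 + (26/5 + 1065/442))*(2*1380*(1/1845) + 1282595) = (1032103 + 16817/2210)*(184/123 + 1282595) = (2280964447/2210)*(157759369/123) = 359843511870153943/271830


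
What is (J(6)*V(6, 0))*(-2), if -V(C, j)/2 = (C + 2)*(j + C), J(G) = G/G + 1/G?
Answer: 224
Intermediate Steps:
J(G) = 1 + 1/G
V(C, j) = -2*(2 + C)*(C + j) (V(C, j) = -2*(C + 2)*(j + C) = -2*(2 + C)*(C + j))
(J(6)*V(6, 0))*(-2) = (((1 + 6)/6)*(-4*6 - 4*0 - 2*6**2 - 2*6*0))*(-2) = (((1/6)*7)*(-24 + 0 - 2*36 + 0))*(-2) = (7*(-24 + 0 - 72 + 0)/6)*(-2) = ((7/6)*(-96))*(-2) = -112*(-2) = 224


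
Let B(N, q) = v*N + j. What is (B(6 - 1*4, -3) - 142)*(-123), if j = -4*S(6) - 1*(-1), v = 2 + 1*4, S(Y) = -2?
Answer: 14883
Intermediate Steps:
v = 6 (v = 2 + 4 = 6)
j = 9 (j = -4*(-2) - 1*(-1) = 8 + 1 = 9)
B(N, q) = 9 + 6*N (B(N, q) = 6*N + 9 = 9 + 6*N)
(B(6 - 1*4, -3) - 142)*(-123) = ((9 + 6*(6 - 1*4)) - 142)*(-123) = ((9 + 6*(6 - 4)) - 142)*(-123) = ((9 + 6*2) - 142)*(-123) = ((9 + 12) - 142)*(-123) = (21 - 142)*(-123) = -121*(-123) = 14883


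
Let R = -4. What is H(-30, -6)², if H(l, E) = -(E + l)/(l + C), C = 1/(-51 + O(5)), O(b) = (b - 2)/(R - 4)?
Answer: 54730404/38056561 ≈ 1.4381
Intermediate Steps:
O(b) = ¼ - b/8 (O(b) = (b - 2)/(-4 - 4) = (-2 + b)/(-8) = (-2 + b)*(-⅛) = ¼ - b/8)
C = -8/411 (C = 1/(-51 + (¼ - ⅛*5)) = 1/(-51 + (¼ - 5/8)) = 1/(-51 - 3/8) = 1/(-411/8) = -8/411 ≈ -0.019465)
H(l, E) = -(E + l)/(-8/411 + l) (H(l, E) = -(E + l)/(l - 8/411) = -(E + l)/(-8/411 + l))
H(-30, -6)² = (411*(-1*(-6) - 1*(-30))/(-8 + 411*(-30)))² = (411*(6 + 30)/(-8 - 12330))² = (411*36/(-12338))² = (411*(-1/12338)*36)² = (-7398/6169)² = 54730404/38056561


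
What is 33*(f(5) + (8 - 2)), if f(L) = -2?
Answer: 132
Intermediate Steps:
33*(f(5) + (8 - 2)) = 33*(-2 + (8 - 2)) = 33*(-2 + 6) = 33*4 = 132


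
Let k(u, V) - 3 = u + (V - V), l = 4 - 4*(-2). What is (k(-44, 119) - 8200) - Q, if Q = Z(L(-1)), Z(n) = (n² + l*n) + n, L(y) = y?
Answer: -8229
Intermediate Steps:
l = 12 (l = 4 + 8 = 12)
k(u, V) = 3 + u (k(u, V) = 3 + (u + (V - V)) = 3 + (u + 0) = 3 + u)
Z(n) = n² + 13*n (Z(n) = (n² + 12*n) + n = n² + 13*n)
Q = -12 (Q = -(13 - 1) = -1*12 = -12)
(k(-44, 119) - 8200) - Q = ((3 - 44) - 8200) - 1*(-12) = (-41 - 8200) + 12 = -8241 + 12 = -8229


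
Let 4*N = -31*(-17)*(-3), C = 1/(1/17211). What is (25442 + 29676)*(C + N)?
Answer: 1853701017/2 ≈ 9.2685e+8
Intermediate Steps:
C = 17211 (C = 1/(1/17211) = 17211)
N = -1581/4 (N = (-31*(-17)*(-3))/4 = (527*(-3))/4 = (¼)*(-1581) = -1581/4 ≈ -395.25)
(25442 + 29676)*(C + N) = (25442 + 29676)*(17211 - 1581/4) = 55118*(67263/4) = 1853701017/2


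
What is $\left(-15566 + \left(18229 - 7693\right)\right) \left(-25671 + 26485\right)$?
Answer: $-4094420$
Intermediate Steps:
$\left(-15566 + \left(18229 - 7693\right)\right) \left(-25671 + 26485\right) = \left(-15566 + \left(18229 - 7693\right)\right) 814 = \left(-15566 + 10536\right) 814 = \left(-5030\right) 814 = -4094420$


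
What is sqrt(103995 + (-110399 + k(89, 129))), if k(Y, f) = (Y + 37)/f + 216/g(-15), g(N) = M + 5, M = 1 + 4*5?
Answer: I*sqrt(1998227114)/559 ≈ 79.967*I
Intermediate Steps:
M = 21 (M = 1 + 20 = 21)
g(N) = 26 (g(N) = 21 + 5 = 26)
k(Y, f) = 108/13 + (37 + Y)/f (k(Y, f) = (Y + 37)/f + 216/26 = (37 + Y)/f + 216*(1/26) = (37 + Y)/f + 108/13 = 108/13 + (37 + Y)/f)
sqrt(103995 + (-110399 + k(89, 129))) = sqrt(103995 + (-110399 + (37 + 89 + (108/13)*129)/129)) = sqrt(103995 + (-110399 + (37 + 89 + 13932/13)/129)) = sqrt(103995 + (-110399 + (1/129)*(15570/13))) = sqrt(103995 + (-110399 + 5190/559)) = sqrt(103995 - 61707851/559) = sqrt(-3574646/559) = I*sqrt(1998227114)/559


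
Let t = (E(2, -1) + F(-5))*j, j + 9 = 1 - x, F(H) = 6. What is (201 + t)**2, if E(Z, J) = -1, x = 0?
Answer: 25921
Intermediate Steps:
j = -8 (j = -9 + (1 - 1*0) = -9 + (1 + 0) = -9 + 1 = -8)
t = -40 (t = (-1 + 6)*(-8) = 5*(-8) = -40)
(201 + t)**2 = (201 - 40)**2 = 161**2 = 25921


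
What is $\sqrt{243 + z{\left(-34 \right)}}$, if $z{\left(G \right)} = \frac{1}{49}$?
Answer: $\frac{2 \sqrt{2977}}{7} \approx 15.589$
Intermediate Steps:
$z{\left(G \right)} = \frac{1}{49}$
$\sqrt{243 + z{\left(-34 \right)}} = \sqrt{243 + \frac{1}{49}} = \sqrt{\frac{11908}{49}} = \frac{2 \sqrt{2977}}{7}$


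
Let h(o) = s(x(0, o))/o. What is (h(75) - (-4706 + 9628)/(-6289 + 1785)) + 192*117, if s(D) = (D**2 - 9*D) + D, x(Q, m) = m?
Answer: 50742273/2252 ≈ 22532.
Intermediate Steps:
s(D) = D**2 - 8*D
h(o) = -8 + o (h(o) = (o*(-8 + o))/o = -8 + o)
(h(75) - (-4706 + 9628)/(-6289 + 1785)) + 192*117 = ((-8 + 75) - (-4706 + 9628)/(-6289 + 1785)) + 192*117 = (67 - 4922/(-4504)) + 22464 = (67 - 4922*(-1)/4504) + 22464 = (67 - 1*(-2461/2252)) + 22464 = (67 + 2461/2252) + 22464 = 153345/2252 + 22464 = 50742273/2252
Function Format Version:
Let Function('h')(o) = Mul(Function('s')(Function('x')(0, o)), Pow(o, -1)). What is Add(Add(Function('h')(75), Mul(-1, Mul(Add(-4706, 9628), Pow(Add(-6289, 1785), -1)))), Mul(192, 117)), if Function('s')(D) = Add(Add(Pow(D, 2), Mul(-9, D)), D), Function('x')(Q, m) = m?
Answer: Rational(50742273, 2252) ≈ 22532.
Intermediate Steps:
Function('s')(D) = Add(Pow(D, 2), Mul(-8, D))
Function('h')(o) = Add(-8, o) (Function('h')(o) = Mul(Mul(o, Add(-8, o)), Pow(o, -1)) = Add(-8, o))
Add(Add(Function('h')(75), Mul(-1, Mul(Add(-4706, 9628), Pow(Add(-6289, 1785), -1)))), Mul(192, 117)) = Add(Add(Add(-8, 75), Mul(-1, Mul(Add(-4706, 9628), Pow(Add(-6289, 1785), -1)))), Mul(192, 117)) = Add(Add(67, Mul(-1, Mul(4922, Pow(-4504, -1)))), 22464) = Add(Add(67, Mul(-1, Mul(4922, Rational(-1, 4504)))), 22464) = Add(Add(67, Mul(-1, Rational(-2461, 2252))), 22464) = Add(Add(67, Rational(2461, 2252)), 22464) = Add(Rational(153345, 2252), 22464) = Rational(50742273, 2252)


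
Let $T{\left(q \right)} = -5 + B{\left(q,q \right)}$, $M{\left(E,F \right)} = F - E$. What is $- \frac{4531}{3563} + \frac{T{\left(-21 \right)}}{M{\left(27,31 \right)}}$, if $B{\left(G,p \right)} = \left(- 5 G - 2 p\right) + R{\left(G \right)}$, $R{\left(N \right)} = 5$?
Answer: $\frac{505637}{14252} \approx 35.478$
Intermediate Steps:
$B{\left(G,p \right)} = 5 - 5 G - 2 p$ ($B{\left(G,p \right)} = \left(- 5 G - 2 p\right) + 5 = 5 - 5 G - 2 p$)
$T{\left(q \right)} = - 7 q$ ($T{\left(q \right)} = -5 - \left(-5 + 7 q\right) = - 7 q$)
$- \frac{4531}{3563} + \frac{T{\left(-21 \right)}}{M{\left(27,31 \right)}} = - \frac{4531}{3563} + \frac{\left(-7\right) \left(-21\right)}{31 - 27} = \left(-4531\right) \frac{1}{3563} + \frac{147}{31 - 27} = - \frac{4531}{3563} + \frac{147}{4} = \frac{505637}{14252}$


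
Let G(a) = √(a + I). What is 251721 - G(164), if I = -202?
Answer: 251721 - I*√38 ≈ 2.5172e+5 - 6.1644*I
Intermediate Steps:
G(a) = √(-202 + a) (G(a) = √(a - 202) = √(-202 + a))
251721 - G(164) = 251721 - √(-202 + 164) = 251721 - √(-38) = 251721 - I*√38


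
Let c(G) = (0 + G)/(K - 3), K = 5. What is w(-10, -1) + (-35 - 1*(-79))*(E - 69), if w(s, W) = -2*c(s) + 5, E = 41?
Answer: -1217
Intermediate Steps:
c(G) = G/2 (c(G) = (0 + G)/(5 - 3) = G/2)
w(s, W) = 5 - s (w(s, W) = -s + 5 = 5 - s)
w(-10, -1) + (-35 - 1*(-79))*(E - 69) = (5 - 1*(-10)) + (-35 - 1*(-79))*(41 - 69) = (5 + 10) + (-35 + 79)*(-28) = 15 + 44*(-28) = 15 - 1232 = -1217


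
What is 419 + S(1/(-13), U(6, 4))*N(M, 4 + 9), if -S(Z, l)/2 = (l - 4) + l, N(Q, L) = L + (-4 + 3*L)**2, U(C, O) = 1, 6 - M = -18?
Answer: 5371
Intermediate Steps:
M = 24 (M = 6 - 1*(-18) = 6 + 18 = 24)
S(Z, l) = 8 - 4*l (S(Z, l) = -2*((l - 4) + l) = -2*((-4 + l) + l) = -2*(-4 + 2*l) = 8 - 4*l)
419 + S(1/(-13), U(6, 4))*N(M, 4 + 9) = 419 + (8 - 4*1)*((4 + 9) + (-4 + 3*(4 + 9))**2) = 419 + (8 - 4)*(13 + (-4 + 3*13)**2) = 419 + 4*(13 + (-4 + 39)**2) = 419 + 4*(13 + 35**2) = 419 + 4*(13 + 1225) = 419 + 4*1238 = 419 + 4952 = 5371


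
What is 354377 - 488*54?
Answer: 328025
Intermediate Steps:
354377 - 488*54 = 354377 - 26352 = 328025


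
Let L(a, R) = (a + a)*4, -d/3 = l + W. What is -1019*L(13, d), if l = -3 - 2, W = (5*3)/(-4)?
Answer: -105976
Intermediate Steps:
W = -15/4 (W = 15*(-¼) = -15/4 ≈ -3.7500)
l = -5
d = 105/4 (d = -3*(-5 - 15/4) = -3*(-35/4) = 105/4 ≈ 26.250)
L(a, R) = 8*a (L(a, R) = (2*a)*4 = 8*a)
-1019*L(13, d) = -8152*13 = -1019*104 = -105976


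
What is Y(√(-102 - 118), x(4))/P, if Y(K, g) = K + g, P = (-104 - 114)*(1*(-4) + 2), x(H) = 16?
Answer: 4/109 + I*√55/218 ≈ 0.036697 + 0.034019*I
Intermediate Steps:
P = 436 (P = -218*(-4 + 2) = -218*(-2) = 436)
Y(√(-102 - 118), x(4))/P = (√(-102 - 118) + 16)/436 = (√(-220) + 16)*(1/436) = (2*I*√55 + 16)*(1/436) = (16 + 2*I*√55)*(1/436) = 4/109 + I*√55/218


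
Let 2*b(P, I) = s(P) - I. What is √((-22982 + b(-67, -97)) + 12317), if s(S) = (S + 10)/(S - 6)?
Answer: 8*I*√883957/73 ≈ 103.03*I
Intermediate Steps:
s(S) = (10 + S)/(-6 + S)
b(P, I) = -I/2 + (10 + P)/(2*(-6 + P)) (b(P, I) = ((10 + P)/(-6 + P) - I)/2 = (-I + (10 + P)/(-6 + P))/2 = -I/2 + (10 + P)/(2*(-6 + P)))
√((-22982 + b(-67, -97)) + 12317) = √((-22982 + (10 - 67 - 1*(-97)*(-6 - 67))/(2*(-6 - 67))) + 12317) = √((-22982 + (½)*(10 - 67 - 1*(-97)*(-73))/(-73)) + 12317) = √((-22982 + (½)*(-1/73)*(10 - 67 - 7081)) + 12317) = √((-22982 + (½)*(-1/73)*(-7138)) + 12317) = √((-22982 + 3569/73) + 12317) = √(-1674117/73 + 12317) = √(-774976/73) = 8*I*√883957/73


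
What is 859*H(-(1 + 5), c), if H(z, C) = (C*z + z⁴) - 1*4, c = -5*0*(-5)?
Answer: 1109828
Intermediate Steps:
c = 0 (c = 0*(-5) = 0)
H(z, C) = -4 + z⁴ + C*z (H(z, C) = (z⁴ + C*z) - 4 = -4 + z⁴ + C*z)
859*H(-(1 + 5), c) = 859*(-4 + (-(1 + 5))⁴ + 0*(-(1 + 5))) = 859*(-4 + (-1*6)⁴ + 0*(-1*6)) = 859*(-4 + (-6)⁴ + 0*(-6)) = 859*(-4 + 1296 + 0) = 859*1292 = 1109828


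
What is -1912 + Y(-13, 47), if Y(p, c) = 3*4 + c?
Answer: -1853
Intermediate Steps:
Y(p, c) = 12 + c
-1912 + Y(-13, 47) = -1912 + (12 + 47) = -1912 + 59 = -1853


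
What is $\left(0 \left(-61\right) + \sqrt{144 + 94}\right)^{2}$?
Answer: $238$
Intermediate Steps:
$\left(0 \left(-61\right) + \sqrt{144 + 94}\right)^{2} = \left(0 + \sqrt{238}\right)^{2} = \left(\sqrt{238}\right)^{2} = 238$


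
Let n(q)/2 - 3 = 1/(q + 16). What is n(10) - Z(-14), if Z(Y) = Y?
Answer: 261/13 ≈ 20.077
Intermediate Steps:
n(q) = 6 + 2/(16 + q) (n(q) = 6 + 2/(q + 16) = 6 + 2/(16 + q))
n(10) - Z(-14) = 2*(49 + 3*10)/(16 + 10) - 1*(-14) = 2*(49 + 30)/26 + 14 = 2*(1/26)*79 + 14 = 79/13 + 14 = 261/13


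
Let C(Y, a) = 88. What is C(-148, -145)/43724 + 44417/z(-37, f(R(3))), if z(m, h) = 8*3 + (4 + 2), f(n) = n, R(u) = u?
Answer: 485522887/327930 ≈ 1480.6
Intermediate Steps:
z(m, h) = 30 (z(m, h) = 24 + 6 = 30)
C(-148, -145)/43724 + 44417/z(-37, f(R(3))) = 88/43724 + 44417/30 = 88*(1/43724) + 44417*(1/30) = 22/10931 + 44417/30 = 485522887/327930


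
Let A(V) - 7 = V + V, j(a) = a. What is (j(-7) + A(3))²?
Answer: 36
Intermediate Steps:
A(V) = 7 + 2*V (A(V) = 7 + (V + V) = 7 + 2*V)
(j(-7) + A(3))² = (-7 + (7 + 2*3))² = (-7 + (7 + 6))² = (-7 + 13)² = 6² = 36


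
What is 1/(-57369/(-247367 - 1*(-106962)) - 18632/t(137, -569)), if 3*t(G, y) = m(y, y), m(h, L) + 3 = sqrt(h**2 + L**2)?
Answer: -37449426324335/1207703857502741277 - 12293851651526600*sqrt(2)/1207703857502741277 ≈ -0.014427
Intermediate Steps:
m(h, L) = -3 + sqrt(L**2 + h**2) (m(h, L) = -3 + sqrt(h**2 + L**2) = -3 + sqrt(L**2 + h**2))
t(G, y) = -1 + sqrt(2)*sqrt(y**2)/3 (t(G, y) = (-3 + sqrt(y**2 + y**2))/3 = (-3 + sqrt(2*y**2))/3 = (-3 + sqrt(2)*sqrt(y**2))/3 = -1 + sqrt(2)*sqrt(y**2)/3)
1/(-57369/(-247367 - 1*(-106962)) - 18632/t(137, -569)) = 1/(-57369/(-247367 - 1*(-106962)) - 18632/(-1 + sqrt(2)*sqrt((-569)**2)/3)) = 1/(-57369/(-247367 + 106962) - 18632/(-1 + sqrt(2)*sqrt(323761)/3)) = 1/(-57369/(-140405) - 18632/(-1 + (1/3)*sqrt(2)*569)) = 1/(-57369*(-1/140405) - 18632/(-1 + 569*sqrt(2)/3)) = 1/(57369/140405 - 18632/(-1 + 569*sqrt(2)/3))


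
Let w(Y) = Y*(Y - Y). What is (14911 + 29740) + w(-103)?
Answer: 44651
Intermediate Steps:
w(Y) = 0 (w(Y) = Y*0 = 0)
(14911 + 29740) + w(-103) = (14911 + 29740) + 0 = 44651 + 0 = 44651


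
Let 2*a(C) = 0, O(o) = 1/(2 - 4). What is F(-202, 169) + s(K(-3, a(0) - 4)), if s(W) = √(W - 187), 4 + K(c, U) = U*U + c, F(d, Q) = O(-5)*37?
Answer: -37/2 + I*√178 ≈ -18.5 + 13.342*I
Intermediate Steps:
O(o) = -½ (O(o) = 1/(-2) = -½)
F(d, Q) = -37/2 (F(d, Q) = -½*37 = -37/2)
a(C) = 0 (a(C) = (½)*0 = 0)
K(c, U) = -4 + c + U² (K(c, U) = -4 + (U*U + c) = -4 + (U² + c) = -4 + (c + U²) = -4 + c + U²)
s(W) = √(-187 + W)
F(-202, 169) + s(K(-3, a(0) - 4)) = -37/2 + √(-187 + (-4 - 3 + (0 - 4)²)) = -37/2 + √(-187 + (-4 - 3 + (-4)²)) = -37/2 + √(-187 + (-4 - 3 + 16)) = -37/2 + √(-187 + 9) = -37/2 + √(-178) = -37/2 + I*√178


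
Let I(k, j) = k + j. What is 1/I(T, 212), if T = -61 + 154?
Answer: 1/305 ≈ 0.0032787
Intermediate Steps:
T = 93
I(k, j) = j + k
1/I(T, 212) = 1/(212 + 93) = 1/305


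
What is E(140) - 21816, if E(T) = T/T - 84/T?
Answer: -109078/5 ≈ -21816.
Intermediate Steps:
E(T) = 1 - 84/T
E(140) - 21816 = (-84 + 140)/140 - 21816 = (1/140)*56 - 21816 = 2/5 - 21816 = -109078/5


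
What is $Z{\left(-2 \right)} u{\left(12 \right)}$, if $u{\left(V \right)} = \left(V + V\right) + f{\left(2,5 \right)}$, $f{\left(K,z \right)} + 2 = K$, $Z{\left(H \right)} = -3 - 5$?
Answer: $-192$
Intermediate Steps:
$Z{\left(H \right)} = -8$
$f{\left(K,z \right)} = -2 + K$
$u{\left(V \right)} = 2 V$ ($u{\left(V \right)} = \left(V + V\right) + \left(-2 + 2\right) = 2 V + 0 = 2 V$)
$Z{\left(-2 \right)} u{\left(12 \right)} = - 8 \cdot 2 \cdot 12 = \left(-8\right) 24 = -192$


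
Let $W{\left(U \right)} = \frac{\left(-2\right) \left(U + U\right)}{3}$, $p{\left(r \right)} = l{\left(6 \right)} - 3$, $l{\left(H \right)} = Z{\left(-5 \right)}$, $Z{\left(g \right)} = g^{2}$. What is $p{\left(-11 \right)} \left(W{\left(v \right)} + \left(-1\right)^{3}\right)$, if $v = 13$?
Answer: $- \frac{1210}{3} \approx -403.33$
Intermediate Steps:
$l{\left(H \right)} = 25$ ($l{\left(H \right)} = \left(-5\right)^{2} = 25$)
$p{\left(r \right)} = 22$ ($p{\left(r \right)} = 25 - 3 = 22$)
$W{\left(U \right)} = - \frac{4 U}{3}$ ($W{\left(U \right)} = - 2 \cdot 2 U \frac{1}{3} = - 4 U \frac{1}{3} = - \frac{4 U}{3}$)
$p{\left(-11 \right)} \left(W{\left(v \right)} + \left(-1\right)^{3}\right) = 22 \left(\left(- \frac{4}{3}\right) 13 + \left(-1\right)^{3}\right) = 22 \left(- \frac{52}{3} - 1\right) = 22 \left(- \frac{55}{3}\right) = - \frac{1210}{3}$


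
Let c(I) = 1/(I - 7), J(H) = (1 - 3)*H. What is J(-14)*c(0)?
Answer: -4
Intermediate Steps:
J(H) = -2*H
c(I) = 1/(-7 + I)
J(-14)*c(0) = (-2*(-14))/(-7 + 0) = 28/(-7) = 28*(-⅐) = -4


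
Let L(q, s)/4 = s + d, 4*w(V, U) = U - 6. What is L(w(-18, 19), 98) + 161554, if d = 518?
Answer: 164018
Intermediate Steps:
w(V, U) = -3/2 + U/4 (w(V, U) = (U - 6)/4 = (-6 + U)/4 = -3/2 + U/4)
L(q, s) = 2072 + 4*s (L(q, s) = 4*(s + 518) = 4*(518 + s) = 2072 + 4*s)
L(w(-18, 19), 98) + 161554 = (2072 + 4*98) + 161554 = (2072 + 392) + 161554 = 2464 + 161554 = 164018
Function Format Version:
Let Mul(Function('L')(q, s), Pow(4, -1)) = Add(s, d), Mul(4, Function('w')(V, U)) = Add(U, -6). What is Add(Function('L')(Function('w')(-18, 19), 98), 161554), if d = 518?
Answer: 164018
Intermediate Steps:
Function('w')(V, U) = Add(Rational(-3, 2), Mul(Rational(1, 4), U)) (Function('w')(V, U) = Mul(Rational(1, 4), Add(U, -6)) = Mul(Rational(1, 4), Add(-6, U)) = Add(Rational(-3, 2), Mul(Rational(1, 4), U)))
Function('L')(q, s) = Add(2072, Mul(4, s)) (Function('L')(q, s) = Mul(4, Add(s, 518)) = Mul(4, Add(518, s)) = Add(2072, Mul(4, s)))
Add(Function('L')(Function('w')(-18, 19), 98), 161554) = Add(Add(2072, Mul(4, 98)), 161554) = Add(Add(2072, 392), 161554) = Add(2464, 161554) = 164018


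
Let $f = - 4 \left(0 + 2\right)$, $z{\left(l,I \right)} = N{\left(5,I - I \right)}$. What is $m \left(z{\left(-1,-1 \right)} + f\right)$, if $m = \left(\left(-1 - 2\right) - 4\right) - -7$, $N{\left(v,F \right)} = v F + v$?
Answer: $0$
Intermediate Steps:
$N{\left(v,F \right)} = v + F v$ ($N{\left(v,F \right)} = F v + v = v + F v$)
$z{\left(l,I \right)} = 5$ ($z{\left(l,I \right)} = 5 \left(1 + \left(I - I\right)\right) = 5 \left(1 + 0\right) = 5 \cdot 1 = 5$)
$f = -8$ ($f = \left(-4\right) 2 = -8$)
$m = 0$ ($m = \left(-3 - 4\right) + 7 = -7 + 7 = 0$)
$m \left(z{\left(-1,-1 \right)} + f\right) = 0 \left(5 - 8\right) = 0 \left(-3\right) = 0$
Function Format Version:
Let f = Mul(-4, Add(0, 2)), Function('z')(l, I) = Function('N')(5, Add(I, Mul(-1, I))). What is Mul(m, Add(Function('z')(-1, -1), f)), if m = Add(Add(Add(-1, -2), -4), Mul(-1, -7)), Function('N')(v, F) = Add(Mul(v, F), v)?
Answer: 0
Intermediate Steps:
Function('N')(v, F) = Add(v, Mul(F, v)) (Function('N')(v, F) = Add(Mul(F, v), v) = Add(v, Mul(F, v)))
Function('z')(l, I) = 5 (Function('z')(l, I) = Mul(5, Add(1, Add(I, Mul(-1, I)))) = Mul(5, Add(1, 0)) = Mul(5, 1) = 5)
f = -8 (f = Mul(-4, 2) = -8)
m = 0 (m = Add(Add(-3, -4), 7) = Add(-7, 7) = 0)
Mul(m, Add(Function('z')(-1, -1), f)) = Mul(0, Add(5, -8)) = Mul(0, -3) = 0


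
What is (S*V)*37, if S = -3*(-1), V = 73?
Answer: 8103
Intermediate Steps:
S = 3
(S*V)*37 = (3*73)*37 = 219*37 = 8103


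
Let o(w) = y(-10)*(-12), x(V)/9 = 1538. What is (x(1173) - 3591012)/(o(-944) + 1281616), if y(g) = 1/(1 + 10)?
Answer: -19674435/7048882 ≈ -2.7911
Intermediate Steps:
y(g) = 1/11
x(V) = 13842 (x(V) = 9*1538 = 13842)
o(w) = -12/11 (o(w) = (1/11)*(-12) = -12/11)
(x(1173) - 3591012)/(o(-944) + 1281616) = (13842 - 3591012)/(-12/11 + 1281616) = -3577170/14097764/11 = -3577170*11/14097764 = -19674435/7048882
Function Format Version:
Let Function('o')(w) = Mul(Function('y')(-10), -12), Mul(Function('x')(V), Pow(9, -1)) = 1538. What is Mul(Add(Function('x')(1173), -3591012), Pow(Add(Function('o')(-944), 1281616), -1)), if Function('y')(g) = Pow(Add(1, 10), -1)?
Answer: Rational(-19674435, 7048882) ≈ -2.7911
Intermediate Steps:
Function('y')(g) = Rational(1, 11) (Function('y')(g) = Pow(11, -1) = Rational(1, 11))
Function('x')(V) = 13842 (Function('x')(V) = Mul(9, 1538) = 13842)
Function('o')(w) = Rational(-12, 11) (Function('o')(w) = Mul(Rational(1, 11), -12) = Rational(-12, 11))
Mul(Add(Function('x')(1173), -3591012), Pow(Add(Function('o')(-944), 1281616), -1)) = Mul(Add(13842, -3591012), Pow(Add(Rational(-12, 11), 1281616), -1)) = Mul(-3577170, Pow(Rational(14097764, 11), -1)) = Mul(-3577170, Rational(11, 14097764)) = Rational(-19674435, 7048882)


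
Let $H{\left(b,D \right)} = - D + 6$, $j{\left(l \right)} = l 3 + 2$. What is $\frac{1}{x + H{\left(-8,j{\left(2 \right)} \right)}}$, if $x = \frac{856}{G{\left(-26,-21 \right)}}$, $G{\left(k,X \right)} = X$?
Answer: $- \frac{21}{898} \approx -0.023385$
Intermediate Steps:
$j{\left(l \right)} = 2 + 3 l$ ($j{\left(l \right)} = 3 l + 2 = 2 + 3 l$)
$H{\left(b,D \right)} = 6 - D$
$x = - \frac{856}{21}$ ($x = \frac{856}{-21} = 856 \left(- \frac{1}{21}\right) = - \frac{856}{21} \approx -40.762$)
$\frac{1}{x + H{\left(-8,j{\left(2 \right)} \right)}} = \frac{1}{- \frac{856}{21} + \left(6 - \left(2 + 3 \cdot 2\right)\right)} = \frac{1}{- \frac{856}{21} + \left(6 - \left(2 + 6\right)\right)} = \frac{1}{- \frac{856}{21} + \left(6 - 8\right)} = \frac{1}{- \frac{856}{21} - 2} = \frac{1}{- \frac{898}{21}} = - \frac{21}{898}$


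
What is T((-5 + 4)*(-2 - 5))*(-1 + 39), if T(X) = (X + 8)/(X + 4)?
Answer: 570/11 ≈ 51.818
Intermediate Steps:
T(X) = (8 + X)/(4 + X)
T((-5 + 4)*(-2 - 5))*(-1 + 39) = ((8 + (-5 + 4)*(-2 - 5))/(4 + (-5 + 4)*(-2 - 5)))*(-1 + 39) = ((8 - 1*(-7))/(4 - 1*(-7)))*38 = ((8 + 7)/(4 + 7))*38 = (15/11)*38 = 570/11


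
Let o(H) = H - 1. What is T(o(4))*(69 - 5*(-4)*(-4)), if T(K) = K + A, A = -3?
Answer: 0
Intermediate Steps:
o(H) = -1 + H
T(K) = -3 + K (T(K) = K - 3 = -3 + K)
T(o(4))*(69 - 5*(-4)*(-4)) = (-3 + (-1 + 4))*(69 - 5*(-4)*(-4)) = (-3 + 3)*(69 + 20*(-4)) = 0*(69 - 80) = 0*(-11) = 0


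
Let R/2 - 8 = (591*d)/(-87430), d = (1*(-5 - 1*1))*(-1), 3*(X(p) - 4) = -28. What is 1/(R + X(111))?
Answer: 131145/1388242 ≈ 0.094468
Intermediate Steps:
X(p) = -16/3 (X(p) = 4 + (⅓)*(-28) = 4 - 28/3 = -16/3)
d = 6 (d = (1*(-5 - 1))*(-1) = (1*(-6))*(-1) = -6*(-1) = 6)
R = 695894/43715 (R = 16 + 2*((591*6)/(-87430)) = 16 + 2*(3546*(-1/87430)) = 16 + 2*(-1773/43715) = 16 - 3546/43715 = 695894/43715 ≈ 15.919)
1/(R + X(111)) = 1/(695894/43715 - 16/3) = 1/(1388242/131145) = 131145/1388242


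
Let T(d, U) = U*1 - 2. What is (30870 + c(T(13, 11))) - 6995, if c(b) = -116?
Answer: 23759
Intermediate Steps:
T(d, U) = -2 + U (T(d, U) = U - 2 = -2 + U)
(30870 + c(T(13, 11))) - 6995 = (30870 - 116) - 6995 = 30754 - 6995 = 23759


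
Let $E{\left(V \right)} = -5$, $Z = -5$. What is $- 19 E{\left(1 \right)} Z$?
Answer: $-475$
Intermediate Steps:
$- 19 E{\left(1 \right)} Z = \left(-19\right) \left(-5\right) \left(-5\right) = 95 \left(-5\right) = -475$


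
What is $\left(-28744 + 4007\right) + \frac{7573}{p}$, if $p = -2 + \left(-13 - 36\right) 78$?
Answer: $- \frac{94601861}{3824} \approx -24739.0$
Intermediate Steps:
$p = -3824$ ($p = -2 + \left(-13 - 36\right) 78 = -2 - 3822 = -3824$)
$\left(-28744 + 4007\right) + \frac{7573}{p} = \left(-28744 + 4007\right) + \frac{7573}{-3824} = -24737 + 7573 \left(- \frac{1}{3824}\right) = -24737 - \frac{7573}{3824} = - \frac{94601861}{3824}$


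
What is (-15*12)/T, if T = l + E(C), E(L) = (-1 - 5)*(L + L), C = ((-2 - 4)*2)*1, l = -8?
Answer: -45/34 ≈ -1.3235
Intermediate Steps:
C = -12 (C = -6*2*1 = -12*1 = -12)
E(L) = -12*L
T = 136 (T = -8 - 12*(-12) = -8 + 144 = 136)
(-15*12)/T = -15*12/136 = -180*1/136 = -45/34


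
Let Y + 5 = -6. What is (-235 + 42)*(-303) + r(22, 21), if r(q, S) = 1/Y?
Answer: 643268/11 ≈ 58479.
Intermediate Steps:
Y = -11 (Y = -5 - 6 = -11)
r(q, S) = -1/11 (r(q, S) = 1/(-11) = -1/11)
(-235 + 42)*(-303) + r(22, 21) = (-235 + 42)*(-303) - 1/11 = -193*(-303) - 1/11 = 58479 - 1/11 = 643268/11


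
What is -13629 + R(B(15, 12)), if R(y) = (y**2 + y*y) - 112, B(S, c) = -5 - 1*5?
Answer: -13541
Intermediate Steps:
B(S, c) = -10 (B(S, c) = -5 - 5 = -10)
R(y) = -112 + 2*y**2 (R(y) = (y**2 + y**2) - 112 = 2*y**2 - 112 = -112 + 2*y**2)
-13629 + R(B(15, 12)) = -13629 + (-112 + 2*(-10)**2) = -13629 + (-112 + 2*100) = -13629 + (-112 + 200) = -13629 + 88 = -13541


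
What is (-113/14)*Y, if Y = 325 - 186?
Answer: -15707/14 ≈ -1121.9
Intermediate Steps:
Y = 139
(-113/14)*Y = -113/14*139 = -15707/14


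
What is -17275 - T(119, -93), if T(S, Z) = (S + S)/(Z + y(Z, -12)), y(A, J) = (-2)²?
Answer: -1537237/89 ≈ -17272.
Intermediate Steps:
y(A, J) = 4
T(S, Z) = 2*S/(4 + Z) (T(S, Z) = (S + S)/(Z + 4) = (2*S)/(4 + Z) = 2*S/(4 + Z))
-17275 - T(119, -93) = -17275 - 2*119/(4 - 93) = -17275 - 2*119/(-89) = -17275 - 2*119*(-1)/89 = -17275 - 1*(-238/89) = -17275 + 238/89 = -1537237/89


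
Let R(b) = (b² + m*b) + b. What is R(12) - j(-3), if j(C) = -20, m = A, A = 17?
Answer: 380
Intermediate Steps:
m = 17
R(b) = b² + 18*b (R(b) = (b² + 17*b) + b = b² + 18*b)
R(12) - j(-3) = 12*(18 + 12) - 1*(-20) = 12*30 + 20 = 360 + 20 = 380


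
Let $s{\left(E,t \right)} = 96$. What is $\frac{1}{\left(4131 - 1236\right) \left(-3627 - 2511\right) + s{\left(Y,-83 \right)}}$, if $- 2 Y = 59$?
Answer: $- \frac{1}{17769414} \approx -5.6276 \cdot 10^{-8}$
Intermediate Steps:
$Y = - \frac{59}{2}$ ($Y = \left(- \frac{1}{2}\right) 59 = - \frac{59}{2} \approx -29.5$)
$\frac{1}{\left(4131 - 1236\right) \left(-3627 - 2511\right) + s{\left(Y,-83 \right)}} = \frac{1}{\left(4131 - 1236\right) \left(-3627 - 2511\right) + 96} = \frac{1}{2895 \left(-6138\right) + 96} = \frac{1}{-17769510 + 96} = \frac{1}{-17769414} = - \frac{1}{17769414}$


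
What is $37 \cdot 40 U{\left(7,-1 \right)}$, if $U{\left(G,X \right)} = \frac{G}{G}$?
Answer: $1480$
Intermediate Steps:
$U{\left(G,X \right)} = 1$
$37 \cdot 40 U{\left(7,-1 \right)} = 37 \cdot 40 \cdot 1 = 1480 \cdot 1 = 1480$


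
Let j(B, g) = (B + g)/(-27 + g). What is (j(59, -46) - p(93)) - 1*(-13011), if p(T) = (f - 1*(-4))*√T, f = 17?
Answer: 949790/73 - 21*√93 ≈ 12808.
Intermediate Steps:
j(B, g) = (B + g)/(-27 + g)
p(T) = 21*√T (p(T) = (17 - 1*(-4))*√T = (17 + 4)*√T = 21*√T)
(j(59, -46) - p(93)) - 1*(-13011) = ((59 - 46)/(-27 - 46) - 21*√93) - 1*(-13011) = (13/(-73) - 21*√93) + 13011 = (-1/73*13 - 21*√93) + 13011 = (-13/73 - 21*√93) + 13011 = 949790/73 - 21*√93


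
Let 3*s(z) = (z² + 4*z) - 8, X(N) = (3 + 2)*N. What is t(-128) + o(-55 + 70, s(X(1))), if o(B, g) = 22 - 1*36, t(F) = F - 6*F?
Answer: 626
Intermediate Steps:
X(N) = 5*N
s(z) = -8/3 + z²/3 + 4*z/3 (s(z) = ((z² + 4*z) - 8)/3 = (-8 + z² + 4*z)/3 = -8/3 + z²/3 + 4*z/3)
t(F) = -5*F
o(B, g) = -14 (o(B, g) = 22 - 36 = -14)
t(-128) + o(-55 + 70, s(X(1))) = -5*(-128) - 14 = 640 - 14 = 626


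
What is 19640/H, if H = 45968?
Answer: 2455/5746 ≈ 0.42725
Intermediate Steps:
19640/H = 19640/45968 = 19640*(1/45968) = 2455/5746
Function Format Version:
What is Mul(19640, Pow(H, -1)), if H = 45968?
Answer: Rational(2455, 5746) ≈ 0.42725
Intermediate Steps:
Mul(19640, Pow(H, -1)) = Mul(19640, Pow(45968, -1)) = Mul(19640, Rational(1, 45968)) = Rational(2455, 5746)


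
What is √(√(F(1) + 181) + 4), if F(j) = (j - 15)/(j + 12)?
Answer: √(676 + 13*√30407)/13 ≈ 4.1730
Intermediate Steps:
F(j) = (-15 + j)/(12 + j)
√(√(F(1) + 181) + 4) = √(√((-15 + 1)/(12 + 1) + 181) + 4) = √(√(-14/13 + 181) + 4) = √(√(2339/13) + 4) = √(√30407/13 + 4) = √(4 + √30407/13)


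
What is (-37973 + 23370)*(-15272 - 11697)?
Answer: 393828307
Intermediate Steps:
(-37973 + 23370)*(-15272 - 11697) = -14603*(-26969) = 393828307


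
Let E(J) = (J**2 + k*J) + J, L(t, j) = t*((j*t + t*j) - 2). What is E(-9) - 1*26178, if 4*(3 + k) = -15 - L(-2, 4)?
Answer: -103857/4 ≈ -25964.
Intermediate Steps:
L(t, j) = t*(-2 + 2*j*t) (L(t, j) = t*((j*t + j*t) - 2) = t*(2*j*t - 2) = t*(-2 + 2*j*t))
k = -63/4 (k = -3 + (-15 - 2*(-2)*(-1 + 4*(-2)))/4 = -3 + (-15 - 2*(-2)*(-1 - 8))/4 = -3 + (-15 - 2*(-2)*(-9))/4 = -3 + (-15 - 1*36)/4 = -3 + (-15 - 36)/4 = -3 + (1/4)*(-51) = -3 - 51/4 = -63/4 ≈ -15.750)
E(J) = J**2 - 59*J/4 (E(J) = (J**2 - 63*J/4) + J = J**2 - 59*J/4)
E(-9) - 1*26178 = (1/4)*(-9)*(-59 + 4*(-9)) - 1*26178 = (1/4)*(-9)*(-59 - 36) - 26178 = (1/4)*(-9)*(-95) - 26178 = 855/4 - 26178 = -103857/4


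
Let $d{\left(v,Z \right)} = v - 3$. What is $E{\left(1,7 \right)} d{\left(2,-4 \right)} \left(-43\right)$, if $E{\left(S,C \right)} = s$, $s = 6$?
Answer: $258$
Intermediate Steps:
$E{\left(S,C \right)} = 6$
$d{\left(v,Z \right)} = -3 + v$ ($d{\left(v,Z \right)} = v + \left(-5 + 2\right) = v - 3 = -3 + v$)
$E{\left(1,7 \right)} d{\left(2,-4 \right)} \left(-43\right) = 6 \left(-3 + 2\right) \left(-43\right) = 6 \left(-1\right) \left(-43\right) = \left(-6\right) \left(-43\right) = 258$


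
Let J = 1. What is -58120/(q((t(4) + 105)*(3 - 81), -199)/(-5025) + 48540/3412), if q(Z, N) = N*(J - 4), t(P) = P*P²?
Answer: -41520201500/10078189 ≈ -4119.8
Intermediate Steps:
t(P) = P³
q(Z, N) = -3*N (q(Z, N) = N*(1 - 4) = N*(-3) = -3*N)
-58120/(q((t(4) + 105)*(3 - 81), -199)/(-5025) + 48540/3412) = -58120/(-3*(-199)/(-5025) + 48540/3412) = -58120/(597*(-1/5025) + 48540*(1/3412)) = -58120/(-199/1675 + 12135/853) = -58120/20156378/1428775 = -58120*1428775/20156378 = -41520201500/10078189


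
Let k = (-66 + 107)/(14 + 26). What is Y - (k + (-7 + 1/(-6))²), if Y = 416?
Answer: 130901/360 ≈ 363.61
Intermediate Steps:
k = 41/40 ≈ 1.0250
Y - (k + (-7 + 1/(-6))²) = 416 - (41/40 + (-7 + 1/(-6))²) = 416 - (41/40 + (-7 - ⅙)²) = 416 - (41/40 + (-43/6)²) = 416 - (41/40 + 1849/36) = 416 - 1*18859/360 = 416 - 18859/360 = 130901/360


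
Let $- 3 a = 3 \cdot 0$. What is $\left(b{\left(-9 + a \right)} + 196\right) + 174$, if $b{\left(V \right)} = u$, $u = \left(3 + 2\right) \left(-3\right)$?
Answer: $355$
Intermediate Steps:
$a = 0$ ($a = - \frac{3 \cdot 0}{3} = \left(- \frac{1}{3}\right) 0 = 0$)
$u = -15$ ($u = 5 \left(-3\right) = -15$)
$b{\left(V \right)} = -15$
$\left(b{\left(-9 + a \right)} + 196\right) + 174 = \left(-15 + 196\right) + 174 = 181 + 174 = 355$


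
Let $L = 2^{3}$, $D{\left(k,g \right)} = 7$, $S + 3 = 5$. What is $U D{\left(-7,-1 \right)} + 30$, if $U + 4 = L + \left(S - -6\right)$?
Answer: $114$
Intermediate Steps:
$S = 2$ ($S = -3 + 5 = 2$)
$L = 8$
$U = 12$ ($U = -4 + \left(8 + \left(2 - -6\right)\right) = -4 + \left(8 + \left(2 + 6\right)\right) = -4 + \left(8 + 8\right) = -4 + 16 = 12$)
$U D{\left(-7,-1 \right)} + 30 = 12 \cdot 7 + 30 = 84 + 30 = 114$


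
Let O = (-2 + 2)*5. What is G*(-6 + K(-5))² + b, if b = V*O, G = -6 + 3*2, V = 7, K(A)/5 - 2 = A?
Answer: 0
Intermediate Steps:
K(A) = 10 + 5*A
O = 0 (O = 0*5 = 0)
G = 0 (G = -6 + 6 = 0)
b = 0 (b = 7*0 = 0)
G*(-6 + K(-5))² + b = 0*(-6 + (10 + 5*(-5)))² + 0 = 0*(-6 + (10 - 25))² + 0 = 0*(-6 - 15)² + 0 = 0*(-21)² + 0 = 0*441 + 0 = 0 + 0 = 0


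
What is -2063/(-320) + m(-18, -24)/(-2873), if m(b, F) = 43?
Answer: 5913239/919360 ≈ 6.4319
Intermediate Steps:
-2063/(-320) + m(-18, -24)/(-2873) = -2063/(-320) + 43/(-2873) = -2063*(-1/320) + 43*(-1/2873) = 2063/320 - 43/2873 = 5913239/919360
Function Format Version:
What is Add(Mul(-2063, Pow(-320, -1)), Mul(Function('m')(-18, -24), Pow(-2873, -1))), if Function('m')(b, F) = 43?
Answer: Rational(5913239, 919360) ≈ 6.4319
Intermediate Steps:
Add(Mul(-2063, Pow(-320, -1)), Mul(Function('m')(-18, -24), Pow(-2873, -1))) = Add(Mul(-2063, Pow(-320, -1)), Mul(43, Pow(-2873, -1))) = Add(Mul(-2063, Rational(-1, 320)), Mul(43, Rational(-1, 2873))) = Add(Rational(2063, 320), Rational(-43, 2873)) = Rational(5913239, 919360)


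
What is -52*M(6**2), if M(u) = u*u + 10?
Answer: -67912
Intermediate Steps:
M(u) = 10 + u**2 (M(u) = u**2 + 10 = 10 + u**2)
-52*M(6**2) = -52*(10 + (6**2)**2) = -52*(10 + 36**2) = -52*(10 + 1296) = -52*1306 = -67912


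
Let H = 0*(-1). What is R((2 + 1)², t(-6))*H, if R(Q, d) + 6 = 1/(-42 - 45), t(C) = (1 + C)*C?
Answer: 0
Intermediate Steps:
t(C) = C*(1 + C)
R(Q, d) = -523/87 (R(Q, d) = -6 + 1/(-42 - 45) = -6 + 1/(-87) = -6 - 1/87 = -523/87)
H = 0
R((2 + 1)², t(-6))*H = -523/87*0 = 0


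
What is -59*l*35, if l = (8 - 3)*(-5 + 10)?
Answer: -51625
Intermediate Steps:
l = 25 (l = 5*5 = 25)
-59*l*35 = -1475*35 = -59*875 = -51625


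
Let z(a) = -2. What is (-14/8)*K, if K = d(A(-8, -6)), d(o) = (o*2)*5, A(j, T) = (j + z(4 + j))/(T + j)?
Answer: -25/2 ≈ -12.500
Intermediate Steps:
A(j, T) = (-2 + j)/(T + j) (A(j, T) = (j - 2)/(T + j) = (-2 + j)/(T + j))
d(o) = 10*o (d(o) = (2*o)*5 = 10*o)
K = 50/7 (K = 10*((-2 - 8)/(-6 - 8)) = 10*(-10/(-14)) = 10*(-1/14*(-10)) = 10*(5/7) = 50/7 ≈ 7.1429)
(-14/8)*K = -14/8*(50/7) = -14*⅛*(50/7) = -7/4*50/7 = -25/2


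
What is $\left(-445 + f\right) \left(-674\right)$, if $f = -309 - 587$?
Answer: $903834$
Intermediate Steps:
$f = -896$
$\left(-445 + f\right) \left(-674\right) = \left(-445 - 896\right) \left(-674\right) = \left(-1341\right) \left(-674\right) = 903834$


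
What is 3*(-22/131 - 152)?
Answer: -59802/131 ≈ -456.50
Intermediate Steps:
3*(-22/131 - 152) = 3*(-19934/131) = -59802/131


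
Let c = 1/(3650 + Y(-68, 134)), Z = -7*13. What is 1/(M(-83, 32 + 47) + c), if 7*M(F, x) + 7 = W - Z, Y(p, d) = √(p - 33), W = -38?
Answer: 4290056372/28192974365 + 49*I*√101/28192974365 ≈ 0.15217 + 1.7467e-8*I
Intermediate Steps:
Z = -91
Y(p, d) = √(-33 + p)
c = 1/(3650 + I*√101) (c = 1/(3650 + √(-33 - 68)) = 1/(3650 + √(-101)) = 1/(3650 + I*√101) ≈ 0.00027397 - 7.543e-7*I)
M(F, x) = 46/7 (M(F, x) = -1 + (-38 - 1*(-91))/7 = -1 + (-38 + 91)/7 = -1 + (⅐)*53 = -1 + 53/7 = 46/7)
1/(M(-83, 32 + 47) + c) = 1/(46/7 + (3650/13322601 - I*√101/13322601)) = 1/(612865196/93258207 - I*√101/13322601)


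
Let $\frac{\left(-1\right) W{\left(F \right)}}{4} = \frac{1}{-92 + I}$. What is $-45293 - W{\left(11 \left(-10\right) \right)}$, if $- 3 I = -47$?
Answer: $- \frac{10372109}{229} \approx -45293.0$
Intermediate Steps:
$I = \frac{47}{3}$ ($I = \left(- \frac{1}{3}\right) \left(-47\right) = \frac{47}{3} \approx 15.667$)
$W{\left(F \right)} = \frac{12}{229}$ ($W{\left(F \right)} = - \frac{4}{-92 + \frac{47}{3}} = - \frac{4}{- \frac{229}{3}} = \left(-4\right) \left(- \frac{3}{229}\right) = \frac{12}{229}$)
$-45293 - W{\left(11 \left(-10\right) \right)} = -45293 - \frac{12}{229} = - \frac{10372109}{229}$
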